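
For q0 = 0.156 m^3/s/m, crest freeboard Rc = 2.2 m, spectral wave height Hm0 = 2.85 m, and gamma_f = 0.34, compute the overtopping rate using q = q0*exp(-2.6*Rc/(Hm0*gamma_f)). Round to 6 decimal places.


q = q0 * exp(-2.6 * Rc / (Hm0 * gamma_f))
Exponent = -2.6 * 2.2 / (2.85 * 0.34)
= -2.6 * 2.2 / 0.9690
= -5.902993
exp(-5.902993) = 0.002731
q = 0.156 * 0.002731
q = 0.000426 m^3/s/m

0.000426


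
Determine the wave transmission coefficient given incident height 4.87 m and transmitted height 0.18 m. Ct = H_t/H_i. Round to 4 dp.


Ct = H_t / H_i
Ct = 0.18 / 4.87
Ct = 0.0370

0.0370


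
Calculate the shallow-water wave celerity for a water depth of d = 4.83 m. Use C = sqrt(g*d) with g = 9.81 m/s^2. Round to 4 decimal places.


Using the shallow-water approximation:
C = sqrt(g * d) = sqrt(9.81 * 4.83)
C = sqrt(47.3823)
C = 6.8835 m/s

6.8835


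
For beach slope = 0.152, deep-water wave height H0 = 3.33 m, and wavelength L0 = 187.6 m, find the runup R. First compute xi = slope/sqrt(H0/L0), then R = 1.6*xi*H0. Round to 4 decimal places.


xi = slope / sqrt(H0/L0)
H0/L0 = 3.33/187.6 = 0.017751
sqrt(0.017751) = 0.133231
xi = 0.152 / 0.133231 = 1.140875
R = 1.6 * xi * H0 = 1.6 * 1.140875 * 3.33
R = 6.0786 m

6.0786


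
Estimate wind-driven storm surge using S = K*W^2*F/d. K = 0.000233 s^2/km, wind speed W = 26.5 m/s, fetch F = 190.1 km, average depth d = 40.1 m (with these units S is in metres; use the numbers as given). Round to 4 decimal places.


S = K * W^2 * F / d
W^2 = 26.5^2 = 702.25
S = 0.000233 * 702.25 * 190.1 / 40.1
Numerator = 0.000233 * 702.25 * 190.1 = 31.104970
S = 31.104970 / 40.1 = 0.7757 m

0.7757


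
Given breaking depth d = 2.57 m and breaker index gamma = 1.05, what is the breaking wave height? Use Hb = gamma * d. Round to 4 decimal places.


Hb = gamma * d
Hb = 1.05 * 2.57
Hb = 2.6985 m

2.6985


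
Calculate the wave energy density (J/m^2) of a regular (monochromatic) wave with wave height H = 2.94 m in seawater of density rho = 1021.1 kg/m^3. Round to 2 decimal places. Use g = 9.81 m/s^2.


E = (1/8) * rho * g * H^2
E = (1/8) * 1021.1 * 9.81 * 2.94^2
E = 0.125 * 1021.1 * 9.81 * 8.6436
E = 10822.86 J/m^2

10822.86


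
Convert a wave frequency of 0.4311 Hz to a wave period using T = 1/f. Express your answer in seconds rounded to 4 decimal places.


T = 1 / f
T = 1 / 0.4311
T = 2.3196 s

2.3196


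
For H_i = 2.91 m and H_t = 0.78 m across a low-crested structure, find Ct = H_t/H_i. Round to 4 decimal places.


Ct = H_t / H_i
Ct = 0.78 / 2.91
Ct = 0.2680

0.2680


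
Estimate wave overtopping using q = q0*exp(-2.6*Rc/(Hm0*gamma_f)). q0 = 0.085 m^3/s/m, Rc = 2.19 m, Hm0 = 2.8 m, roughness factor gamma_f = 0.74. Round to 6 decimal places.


q = q0 * exp(-2.6 * Rc / (Hm0 * gamma_f))
Exponent = -2.6 * 2.19 / (2.8 * 0.74)
= -2.6 * 2.19 / 2.0720
= -2.748069
exp(-2.748069) = 0.064051
q = 0.085 * 0.064051
q = 0.005444 m^3/s/m

0.005444


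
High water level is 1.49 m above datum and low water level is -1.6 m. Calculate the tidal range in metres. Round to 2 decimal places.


Tidal range = High water - Low water
Tidal range = 1.49 - (-1.6)
Tidal range = 3.09 m

3.09


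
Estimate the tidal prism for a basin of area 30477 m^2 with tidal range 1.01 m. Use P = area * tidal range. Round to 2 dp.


Tidal prism = Area * Tidal range
P = 30477 * 1.01
P = 30781.77 m^3

30781.77


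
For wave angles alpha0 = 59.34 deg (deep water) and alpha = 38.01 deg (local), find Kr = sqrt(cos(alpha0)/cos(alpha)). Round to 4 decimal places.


Kr = sqrt(cos(alpha0) / cos(alpha))
cos(59.34) = 0.509943
cos(38.01) = 0.787903
Kr = sqrt(0.509943 / 0.787903)
Kr = sqrt(0.647215)
Kr = 0.8045

0.8045


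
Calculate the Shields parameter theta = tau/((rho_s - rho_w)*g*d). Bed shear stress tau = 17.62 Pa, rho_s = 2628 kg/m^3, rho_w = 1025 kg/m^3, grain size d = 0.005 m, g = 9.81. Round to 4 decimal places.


theta = tau / ((rho_s - rho_w) * g * d)
rho_s - rho_w = 2628 - 1025 = 1603
Denominator = 1603 * 9.81 * 0.005 = 78.627150
theta = 17.62 / 78.627150
theta = 0.2241

0.2241


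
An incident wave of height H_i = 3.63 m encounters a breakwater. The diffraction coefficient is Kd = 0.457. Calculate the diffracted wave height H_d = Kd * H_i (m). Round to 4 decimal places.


H_d = Kd * H_i
H_d = 0.457 * 3.63
H_d = 1.6589 m

1.6589


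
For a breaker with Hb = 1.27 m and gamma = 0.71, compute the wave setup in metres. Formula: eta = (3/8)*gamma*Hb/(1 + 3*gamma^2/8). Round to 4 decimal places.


eta = (3/8) * gamma * Hb / (1 + 3*gamma^2/8)
Numerator = (3/8) * 0.71 * 1.27 = 0.338137
Denominator = 1 + 3*0.71^2/8 = 1 + 0.189038 = 1.189038
eta = 0.338137 / 1.189038
eta = 0.2844 m

0.2844


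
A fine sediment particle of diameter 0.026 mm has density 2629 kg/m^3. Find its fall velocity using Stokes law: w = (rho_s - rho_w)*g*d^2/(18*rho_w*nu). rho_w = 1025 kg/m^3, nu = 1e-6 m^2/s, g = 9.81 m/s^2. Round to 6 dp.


w = (rho_s - rho_w) * g * d^2 / (18 * rho_w * nu)
d = 0.026 mm = 0.000026 m
rho_s - rho_w = 2629 - 1025 = 1604
Numerator = 1604 * 9.81 * (0.000026)^2 = 0.000010637022
Denominator = 18 * 1025 * 1e-6 = 0.018450
w = 0.000577 m/s

0.000577


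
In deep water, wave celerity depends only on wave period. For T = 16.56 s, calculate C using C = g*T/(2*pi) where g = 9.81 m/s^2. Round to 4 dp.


We use the deep-water celerity formula:
C = g * T / (2 * pi)
C = 9.81 * 16.56 / (2 * 3.14159...)
C = 162.453600 / 6.283185
C = 25.8553 m/s

25.8553


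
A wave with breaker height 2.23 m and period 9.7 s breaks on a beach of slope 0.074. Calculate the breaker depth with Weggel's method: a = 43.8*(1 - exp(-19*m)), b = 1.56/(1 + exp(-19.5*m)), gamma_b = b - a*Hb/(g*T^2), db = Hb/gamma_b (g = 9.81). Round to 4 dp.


a = 43.8 * (1 - exp(-19 * m))
exp(-19 * 0.074) = exp(-1.4060) = 0.245122
a = 43.8 * (1 - 0.245122) = 33.063665
b = 1.56 / (1 + exp(-19.5 * m))
exp(-19.5 * 0.074) = exp(-1.4430) = 0.236218
b = 1.56 / (1 + 0.236218) = 1.261913
Hb / (g * T^2) = 2.23 / (9.81 * 9.7^2) = 2.23 / 923.0229 = 0.00241597
gamma_b = b - a * Hb/(g*T^2) = 1.261913 - 33.063665 * 0.00241597 = 1.182032
db = Hb / gamma_b = 2.23 / 1.182032
db = 1.8866 m

1.8866


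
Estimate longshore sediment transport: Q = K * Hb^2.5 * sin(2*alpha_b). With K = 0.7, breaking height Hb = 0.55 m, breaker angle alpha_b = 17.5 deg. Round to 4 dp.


Q = K * Hb^2.5 * sin(2 * alpha_b)
Hb^2.5 = 0.55^2.5 = 0.224340
sin(2 * 17.5) = sin(35.0) = 0.573576
Q = 0.7 * 0.224340 * 0.573576
Q = 0.0901 m^3/s

0.0901


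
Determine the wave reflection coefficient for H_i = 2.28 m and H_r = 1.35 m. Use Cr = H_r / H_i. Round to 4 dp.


Cr = H_r / H_i
Cr = 1.35 / 2.28
Cr = 0.5921

0.5921


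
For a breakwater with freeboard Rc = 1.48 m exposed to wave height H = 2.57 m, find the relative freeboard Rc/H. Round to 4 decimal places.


Relative freeboard = Rc / H
= 1.48 / 2.57
= 0.5759

0.5759


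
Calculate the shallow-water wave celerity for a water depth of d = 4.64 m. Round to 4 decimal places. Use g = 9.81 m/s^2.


Using the shallow-water approximation:
C = sqrt(g * d) = sqrt(9.81 * 4.64)
C = sqrt(45.5184)
C = 6.7467 m/s

6.7467


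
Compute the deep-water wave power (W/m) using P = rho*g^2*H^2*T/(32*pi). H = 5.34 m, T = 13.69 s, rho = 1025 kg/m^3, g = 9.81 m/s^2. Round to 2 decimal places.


P = rho * g^2 * H^2 * T / (32 * pi)
P = 1025 * 9.81^2 * 5.34^2 * 13.69 / (32 * pi)
P = 1025 * 96.2361 * 28.5156 * 13.69 / 100.53096
P = 383043.41 W/m

383043.41


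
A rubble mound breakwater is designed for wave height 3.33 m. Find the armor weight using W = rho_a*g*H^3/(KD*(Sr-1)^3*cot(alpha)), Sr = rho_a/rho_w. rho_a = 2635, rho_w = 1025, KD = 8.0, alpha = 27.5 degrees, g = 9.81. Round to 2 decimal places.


Sr = rho_a / rho_w = 2635 / 1025 = 2.570732
(Sr - 1) = 1.570732
(Sr - 1)^3 = 3.875306
cot(27.5) = 1 / tan(27.5) = 1 / 0.520567 = 1.920982
Numerator = 2635 * 9.81 * 3.33^3 = 954514.0545
Denominator = 8.0 * 3.875306 * 1.920982 = 59.555153
W = 954514.0545 / 59.555153
W = 16027.40 N

16027.40


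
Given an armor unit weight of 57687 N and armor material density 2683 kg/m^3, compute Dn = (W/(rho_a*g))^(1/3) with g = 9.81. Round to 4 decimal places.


V = W / (rho_a * g)
V = 57687 / (2683 * 9.81)
V = 57687 / 26320.23
V = 2.191736 m^3
Dn = V^(1/3) = 2.191736^(1/3)
Dn = 1.2990 m

1.2990


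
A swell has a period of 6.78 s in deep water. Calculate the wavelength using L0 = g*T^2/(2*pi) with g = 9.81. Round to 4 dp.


L0 = g * T^2 / (2 * pi)
L0 = 9.81 * 6.78^2 / (2 * pi)
L0 = 9.81 * 45.9684 / 6.28319
L0 = 450.9500 / 6.28319
L0 = 71.7709 m

71.7709


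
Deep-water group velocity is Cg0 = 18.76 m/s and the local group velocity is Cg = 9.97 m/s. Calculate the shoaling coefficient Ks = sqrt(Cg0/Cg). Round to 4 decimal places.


Ks = sqrt(Cg0 / Cg)
Ks = sqrt(18.76 / 9.97)
Ks = sqrt(1.8816)
Ks = 1.3717

1.3717


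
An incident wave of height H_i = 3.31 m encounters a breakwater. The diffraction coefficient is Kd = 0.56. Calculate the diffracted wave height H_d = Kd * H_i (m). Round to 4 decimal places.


H_d = Kd * H_i
H_d = 0.56 * 3.31
H_d = 1.8536 m

1.8536


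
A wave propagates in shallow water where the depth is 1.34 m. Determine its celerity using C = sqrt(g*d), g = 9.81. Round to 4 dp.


Using the shallow-water approximation:
C = sqrt(g * d) = sqrt(9.81 * 1.34)
C = sqrt(13.1454)
C = 3.6257 m/s

3.6257


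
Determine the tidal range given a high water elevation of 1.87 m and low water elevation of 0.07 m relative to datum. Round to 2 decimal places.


Tidal range = High water - Low water
Tidal range = 1.87 - (0.07)
Tidal range = 1.80 m

1.80


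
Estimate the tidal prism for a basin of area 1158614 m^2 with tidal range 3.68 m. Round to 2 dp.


Tidal prism = Area * Tidal range
P = 1158614 * 3.68
P = 4263699.52 m^3

4263699.52


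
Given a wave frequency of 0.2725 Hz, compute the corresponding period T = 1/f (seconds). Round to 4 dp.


T = 1 / f
T = 1 / 0.2725
T = 3.6697 s

3.6697


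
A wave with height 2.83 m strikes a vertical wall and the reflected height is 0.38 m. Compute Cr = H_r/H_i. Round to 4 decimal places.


Cr = H_r / H_i
Cr = 0.38 / 2.83
Cr = 0.1343

0.1343


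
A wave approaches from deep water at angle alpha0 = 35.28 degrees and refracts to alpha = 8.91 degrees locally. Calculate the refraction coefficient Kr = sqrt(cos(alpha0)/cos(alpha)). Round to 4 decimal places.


Kr = sqrt(cos(alpha0) / cos(alpha))
cos(35.28) = 0.816339
cos(8.91) = 0.987933
Kr = sqrt(0.816339 / 0.987933)
Kr = sqrt(0.826310)
Kr = 0.9090

0.9090


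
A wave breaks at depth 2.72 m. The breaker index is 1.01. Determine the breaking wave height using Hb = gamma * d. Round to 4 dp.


Hb = gamma * d
Hb = 1.01 * 2.72
Hb = 2.7472 m

2.7472


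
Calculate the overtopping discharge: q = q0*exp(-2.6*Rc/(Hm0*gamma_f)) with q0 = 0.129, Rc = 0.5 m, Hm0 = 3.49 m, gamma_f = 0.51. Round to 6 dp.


q = q0 * exp(-2.6 * Rc / (Hm0 * gamma_f))
Exponent = -2.6 * 0.5 / (3.49 * 0.51)
= -2.6 * 0.5 / 1.7799
= -0.730378
exp(-0.730378) = 0.481727
q = 0.129 * 0.481727
q = 0.062143 m^3/s/m

0.062143


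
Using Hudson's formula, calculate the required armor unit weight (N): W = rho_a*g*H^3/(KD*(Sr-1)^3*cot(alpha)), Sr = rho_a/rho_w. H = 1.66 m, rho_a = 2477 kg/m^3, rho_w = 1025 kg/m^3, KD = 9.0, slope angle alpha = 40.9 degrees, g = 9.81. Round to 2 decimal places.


Sr = rho_a / rho_w = 2477 / 1025 = 2.416585
(Sr - 1) = 1.416585
(Sr - 1)^3 = 2.842682
cot(40.9) = 1 / tan(40.9) = 1 / 0.866227 = 1.154432
Numerator = 2477 * 9.81 * 1.66^3 = 111152.5110
Denominator = 9.0 * 2.842682 * 1.154432 = 29.535135
W = 111152.5110 / 29.535135
W = 3763.40 N

3763.40


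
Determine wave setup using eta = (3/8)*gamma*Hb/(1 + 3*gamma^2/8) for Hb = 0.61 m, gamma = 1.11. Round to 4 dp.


eta = (3/8) * gamma * Hb / (1 + 3*gamma^2/8)
Numerator = (3/8) * 1.11 * 0.61 = 0.253912
Denominator = 1 + 3*1.11^2/8 = 1 + 0.462038 = 1.462038
eta = 0.253912 / 1.462038
eta = 0.1737 m

0.1737


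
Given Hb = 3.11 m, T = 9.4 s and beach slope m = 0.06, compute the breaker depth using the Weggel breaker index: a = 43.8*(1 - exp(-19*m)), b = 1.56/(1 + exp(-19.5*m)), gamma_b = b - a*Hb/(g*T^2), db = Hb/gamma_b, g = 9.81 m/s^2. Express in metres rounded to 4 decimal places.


a = 43.8 * (1 - exp(-19 * m))
exp(-19 * 0.06) = exp(-1.1400) = 0.319819
a = 43.8 * (1 - 0.319819) = 29.791927
b = 1.56 / (1 + exp(-19.5 * m))
exp(-19.5 * 0.06) = exp(-1.1700) = 0.310367
b = 1.56 / (1 + 0.310367) = 1.190506
Hb / (g * T^2) = 3.11 / (9.81 * 9.4^2) = 3.11 / 866.8116 = 0.00358786
gamma_b = b - a * Hb/(g*T^2) = 1.190506 - 29.791927 * 0.00358786 = 1.083617
db = Hb / gamma_b = 3.11 / 1.083617
db = 2.8700 m

2.8700


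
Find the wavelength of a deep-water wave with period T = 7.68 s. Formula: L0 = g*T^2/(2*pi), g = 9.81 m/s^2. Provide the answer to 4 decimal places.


L0 = g * T^2 / (2 * pi)
L0 = 9.81 * 7.68^2 / (2 * pi)
L0 = 9.81 * 58.9824 / 6.28319
L0 = 578.6173 / 6.28319
L0 = 92.0898 m

92.0898


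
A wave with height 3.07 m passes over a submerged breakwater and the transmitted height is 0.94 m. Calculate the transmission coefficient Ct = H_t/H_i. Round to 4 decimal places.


Ct = H_t / H_i
Ct = 0.94 / 3.07
Ct = 0.3062

0.3062


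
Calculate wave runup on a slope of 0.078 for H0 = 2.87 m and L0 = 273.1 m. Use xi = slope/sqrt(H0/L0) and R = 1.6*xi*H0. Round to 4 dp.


xi = slope / sqrt(H0/L0)
H0/L0 = 2.87/273.1 = 0.010509
sqrt(0.010509) = 0.102513
xi = 0.078 / 0.102513 = 0.760877
R = 1.6 * xi * H0 = 1.6 * 0.760877 * 2.87
R = 3.4939 m

3.4939


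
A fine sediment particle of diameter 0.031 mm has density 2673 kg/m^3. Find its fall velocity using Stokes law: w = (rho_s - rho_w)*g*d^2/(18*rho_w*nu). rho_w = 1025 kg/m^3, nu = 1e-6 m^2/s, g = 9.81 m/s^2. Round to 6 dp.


w = (rho_s - rho_w) * g * d^2 / (18 * rho_w * nu)
d = 0.031 mm = 0.000031 m
rho_s - rho_w = 2673 - 1025 = 1648
Numerator = 1648 * 9.81 * (0.000031)^2 = 0.000015536372
Denominator = 18 * 1025 * 1e-6 = 0.018450
w = 0.000842 m/s

0.000842


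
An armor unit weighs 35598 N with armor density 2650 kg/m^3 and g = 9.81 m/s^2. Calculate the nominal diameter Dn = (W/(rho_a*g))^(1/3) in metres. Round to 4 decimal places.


V = W / (rho_a * g)
V = 35598 / (2650 * 9.81)
V = 35598 / 25996.50
V = 1.369338 m^3
Dn = V^(1/3) = 1.369338^(1/3)
Dn = 1.1105 m

1.1105


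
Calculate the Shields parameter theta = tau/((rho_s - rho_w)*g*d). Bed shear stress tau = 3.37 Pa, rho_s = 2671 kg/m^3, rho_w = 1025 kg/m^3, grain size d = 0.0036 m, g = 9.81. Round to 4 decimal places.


theta = tau / ((rho_s - rho_w) * g * d)
rho_s - rho_w = 2671 - 1025 = 1646
Denominator = 1646 * 9.81 * 0.0036 = 58.130136
theta = 3.37 / 58.130136
theta = 0.0580

0.0580


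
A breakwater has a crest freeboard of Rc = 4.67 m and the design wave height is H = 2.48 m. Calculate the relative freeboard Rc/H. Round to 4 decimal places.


Relative freeboard = Rc / H
= 4.67 / 2.48
= 1.8831

1.8831


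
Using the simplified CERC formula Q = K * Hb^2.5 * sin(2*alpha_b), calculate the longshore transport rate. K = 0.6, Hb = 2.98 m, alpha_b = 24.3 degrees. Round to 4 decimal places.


Q = K * Hb^2.5 * sin(2 * alpha_b)
Hb^2.5 = 2.98^2.5 = 15.329947
sin(2 * 24.3) = sin(48.6) = 0.750111
Q = 0.6 * 15.329947 * 0.750111
Q = 6.8995 m^3/s

6.8995


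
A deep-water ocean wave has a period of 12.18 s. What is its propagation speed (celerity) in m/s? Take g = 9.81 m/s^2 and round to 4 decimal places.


We use the deep-water celerity formula:
C = g * T / (2 * pi)
C = 9.81 * 12.18 / (2 * 3.14159...)
C = 119.485800 / 6.283185
C = 19.0168 m/s

19.0168


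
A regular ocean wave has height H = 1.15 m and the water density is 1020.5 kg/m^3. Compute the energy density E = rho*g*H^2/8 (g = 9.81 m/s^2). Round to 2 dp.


E = (1/8) * rho * g * H^2
E = (1/8) * 1020.5 * 9.81 * 1.15^2
E = 0.125 * 1020.5 * 9.81 * 1.3225
E = 1654.96 J/m^2

1654.96


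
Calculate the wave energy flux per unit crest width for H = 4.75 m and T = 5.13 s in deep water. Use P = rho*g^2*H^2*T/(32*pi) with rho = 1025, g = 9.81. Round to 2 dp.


P = rho * g^2 * H^2 * T / (32 * pi)
P = 1025 * 9.81^2 * 4.75^2 * 5.13 / (32 * pi)
P = 1025 * 96.2361 * 22.5625 * 5.13 / 100.53096
P = 113570.78 W/m

113570.78


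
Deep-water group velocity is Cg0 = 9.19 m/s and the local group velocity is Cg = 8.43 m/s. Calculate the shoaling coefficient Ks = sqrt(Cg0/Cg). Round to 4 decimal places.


Ks = sqrt(Cg0 / Cg)
Ks = sqrt(9.19 / 8.43)
Ks = sqrt(1.0902)
Ks = 1.0441

1.0441


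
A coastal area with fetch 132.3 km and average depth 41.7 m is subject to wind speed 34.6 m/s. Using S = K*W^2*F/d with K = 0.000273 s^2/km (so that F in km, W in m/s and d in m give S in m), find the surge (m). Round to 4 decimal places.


S = K * W^2 * F / d
W^2 = 34.6^2 = 1197.16
S = 0.000273 * 1197.16 * 132.3 / 41.7
Numerator = 0.000273 * 1197.16 * 132.3 = 43.238905
S = 43.238905 / 41.7 = 1.0369 m

1.0369


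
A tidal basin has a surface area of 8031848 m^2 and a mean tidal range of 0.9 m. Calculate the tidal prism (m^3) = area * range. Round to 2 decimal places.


Tidal prism = Area * Tidal range
P = 8031848 * 0.9
P = 7228663.20 m^3

7228663.20


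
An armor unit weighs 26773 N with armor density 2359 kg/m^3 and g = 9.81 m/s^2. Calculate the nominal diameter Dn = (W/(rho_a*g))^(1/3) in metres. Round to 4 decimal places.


V = W / (rho_a * g)
V = 26773 / (2359 * 9.81)
V = 26773 / 23141.79
V = 1.156911 m^3
Dn = V^(1/3) = 1.156911^(1/3)
Dn = 1.0498 m

1.0498


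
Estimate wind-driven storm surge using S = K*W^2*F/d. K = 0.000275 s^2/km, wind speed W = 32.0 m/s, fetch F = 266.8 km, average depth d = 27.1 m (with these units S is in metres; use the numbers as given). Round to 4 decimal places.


S = K * W^2 * F / d
W^2 = 32.0^2 = 1024.00
S = 0.000275 * 1024.00 * 266.8 / 27.1
Numerator = 0.000275 * 1024.00 * 266.8 = 75.130880
S = 75.130880 / 27.1 = 2.7724 m

2.7724


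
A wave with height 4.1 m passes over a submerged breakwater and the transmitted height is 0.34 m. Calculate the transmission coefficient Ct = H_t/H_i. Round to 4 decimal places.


Ct = H_t / H_i
Ct = 0.34 / 4.1
Ct = 0.0829

0.0829


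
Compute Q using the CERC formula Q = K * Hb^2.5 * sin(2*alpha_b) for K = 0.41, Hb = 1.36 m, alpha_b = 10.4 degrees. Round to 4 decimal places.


Q = K * Hb^2.5 * sin(2 * alpha_b)
Hb^2.5 = 1.36^2.5 = 2.156986
sin(2 * 10.4) = sin(20.8) = 0.355107
Q = 0.41 * 2.156986 * 0.355107
Q = 0.3140 m^3/s

0.3140


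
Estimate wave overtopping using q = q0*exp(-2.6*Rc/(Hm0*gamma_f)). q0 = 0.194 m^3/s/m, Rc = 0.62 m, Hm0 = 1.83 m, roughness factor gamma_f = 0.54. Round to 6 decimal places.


q = q0 * exp(-2.6 * Rc / (Hm0 * gamma_f))
Exponent = -2.6 * 0.62 / (1.83 * 0.54)
= -2.6 * 0.62 / 0.9882
= -1.631249
exp(-1.631249) = 0.195685
q = 0.194 * 0.195685
q = 0.037963 m^3/s/m

0.037963


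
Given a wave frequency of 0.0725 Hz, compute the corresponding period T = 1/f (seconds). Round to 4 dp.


T = 1 / f
T = 1 / 0.0725
T = 13.7931 s

13.7931


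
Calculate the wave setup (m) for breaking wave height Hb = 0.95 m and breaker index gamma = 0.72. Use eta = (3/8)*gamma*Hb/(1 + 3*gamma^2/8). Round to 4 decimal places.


eta = (3/8) * gamma * Hb / (1 + 3*gamma^2/8)
Numerator = (3/8) * 0.72 * 0.95 = 0.256500
Denominator = 1 + 3*0.72^2/8 = 1 + 0.194400 = 1.194400
eta = 0.256500 / 1.194400
eta = 0.2148 m

0.2148


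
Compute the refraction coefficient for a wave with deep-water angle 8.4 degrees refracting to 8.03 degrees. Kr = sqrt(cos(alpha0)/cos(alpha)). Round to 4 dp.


Kr = sqrt(cos(alpha0) / cos(alpha))
cos(8.4) = 0.989272
cos(8.03) = 0.990195
Kr = sqrt(0.989272 / 0.990195)
Kr = sqrt(0.999068)
Kr = 0.9995

0.9995


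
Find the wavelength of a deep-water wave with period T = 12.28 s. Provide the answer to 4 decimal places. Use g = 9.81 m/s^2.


L0 = g * T^2 / (2 * pi)
L0 = 9.81 * 12.28^2 / (2 * pi)
L0 = 9.81 * 150.7984 / 6.28319
L0 = 1479.3323 / 6.28319
L0 = 235.4430 m

235.4430


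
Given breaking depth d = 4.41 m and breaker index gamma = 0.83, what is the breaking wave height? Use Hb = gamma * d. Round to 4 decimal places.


Hb = gamma * d
Hb = 0.83 * 4.41
Hb = 3.6603 m

3.6603


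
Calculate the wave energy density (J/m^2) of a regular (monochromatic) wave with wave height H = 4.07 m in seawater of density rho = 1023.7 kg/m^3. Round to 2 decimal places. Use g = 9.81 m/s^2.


E = (1/8) * rho * g * H^2
E = (1/8) * 1023.7 * 9.81 * 4.07^2
E = 0.125 * 1023.7 * 9.81 * 16.5649
E = 20794.12 J/m^2

20794.12


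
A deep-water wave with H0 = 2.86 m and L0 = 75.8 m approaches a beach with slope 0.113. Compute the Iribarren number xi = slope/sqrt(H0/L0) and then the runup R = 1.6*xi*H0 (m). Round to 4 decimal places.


xi = slope / sqrt(H0/L0)
H0/L0 = 2.86/75.8 = 0.037731
sqrt(0.037731) = 0.194244
xi = 0.113 / 0.194244 = 0.581741
R = 1.6 * xi * H0 = 1.6 * 0.581741 * 2.86
R = 2.6620 m

2.6620


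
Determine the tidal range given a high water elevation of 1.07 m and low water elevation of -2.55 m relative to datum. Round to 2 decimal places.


Tidal range = High water - Low water
Tidal range = 1.07 - (-2.55)
Tidal range = 3.62 m

3.62


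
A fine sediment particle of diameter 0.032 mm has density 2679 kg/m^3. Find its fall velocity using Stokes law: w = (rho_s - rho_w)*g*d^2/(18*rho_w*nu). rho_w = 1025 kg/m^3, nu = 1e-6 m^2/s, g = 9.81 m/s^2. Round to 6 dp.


w = (rho_s - rho_w) * g * d^2 / (18 * rho_w * nu)
d = 0.032 mm = 0.000032 m
rho_s - rho_w = 2679 - 1025 = 1654
Numerator = 1654 * 9.81 * (0.000032)^2 = 0.000016615158
Denominator = 18 * 1025 * 1e-6 = 0.018450
w = 0.000901 m/s

0.000901


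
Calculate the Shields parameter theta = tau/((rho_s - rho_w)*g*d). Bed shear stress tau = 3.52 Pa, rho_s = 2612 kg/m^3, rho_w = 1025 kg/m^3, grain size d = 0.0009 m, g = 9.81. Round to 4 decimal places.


theta = tau / ((rho_s - rho_w) * g * d)
rho_s - rho_w = 2612 - 1025 = 1587
Denominator = 1587 * 9.81 * 0.0009 = 14.011623
theta = 3.52 / 14.011623
theta = 0.2512

0.2512


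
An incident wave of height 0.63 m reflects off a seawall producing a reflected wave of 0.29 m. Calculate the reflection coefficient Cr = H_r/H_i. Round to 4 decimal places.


Cr = H_r / H_i
Cr = 0.29 / 0.63
Cr = 0.4603

0.4603


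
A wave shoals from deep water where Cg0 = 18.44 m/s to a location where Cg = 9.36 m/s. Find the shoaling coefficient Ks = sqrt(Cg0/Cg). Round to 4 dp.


Ks = sqrt(Cg0 / Cg)
Ks = sqrt(18.44 / 9.36)
Ks = sqrt(1.9701)
Ks = 1.4036

1.4036


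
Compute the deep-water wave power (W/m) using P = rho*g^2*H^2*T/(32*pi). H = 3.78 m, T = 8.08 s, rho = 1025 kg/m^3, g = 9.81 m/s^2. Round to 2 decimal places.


P = rho * g^2 * H^2 * T / (32 * pi)
P = 1025 * 9.81^2 * 3.78^2 * 8.08 / (32 * pi)
P = 1025 * 96.2361 * 14.2884 * 8.08 / 100.53096
P = 113280.98 W/m

113280.98


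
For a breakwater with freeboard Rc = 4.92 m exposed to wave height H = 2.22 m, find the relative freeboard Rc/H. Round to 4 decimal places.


Relative freeboard = Rc / H
= 4.92 / 2.22
= 2.2162

2.2162


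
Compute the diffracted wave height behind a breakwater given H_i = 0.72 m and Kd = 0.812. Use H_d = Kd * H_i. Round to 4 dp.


H_d = Kd * H_i
H_d = 0.812 * 0.72
H_d = 0.5846 m

0.5846


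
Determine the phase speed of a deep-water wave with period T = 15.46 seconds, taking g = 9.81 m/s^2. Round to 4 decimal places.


We use the deep-water celerity formula:
C = g * T / (2 * pi)
C = 9.81 * 15.46 / (2 * 3.14159...)
C = 151.662600 / 6.283185
C = 24.1379 m/s

24.1379


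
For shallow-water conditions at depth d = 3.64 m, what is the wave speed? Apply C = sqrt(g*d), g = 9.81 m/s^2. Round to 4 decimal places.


Using the shallow-water approximation:
C = sqrt(g * d) = sqrt(9.81 * 3.64)
C = sqrt(35.7084)
C = 5.9757 m/s

5.9757


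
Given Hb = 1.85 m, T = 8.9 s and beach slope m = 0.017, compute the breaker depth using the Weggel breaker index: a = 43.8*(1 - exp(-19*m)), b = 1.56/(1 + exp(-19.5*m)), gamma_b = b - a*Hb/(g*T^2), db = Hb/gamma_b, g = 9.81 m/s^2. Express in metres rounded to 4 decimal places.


a = 43.8 * (1 - exp(-19 * m))
exp(-19 * 0.017) = exp(-0.3230) = 0.723974
a = 43.8 * (1 - 0.723974) = 12.089945
b = 1.56 / (1 + exp(-19.5 * m))
exp(-19.5 * 0.017) = exp(-0.3315) = 0.717846
b = 1.56 / (1 + 0.717846) = 0.908114
Hb / (g * T^2) = 1.85 / (9.81 * 8.9^2) = 1.85 / 777.0501 = 0.00238080
gamma_b = b - a * Hb/(g*T^2) = 0.908114 - 12.089945 * 0.00238080 = 0.879330
db = Hb / gamma_b = 1.85 / 0.879330
db = 2.1039 m

2.1039


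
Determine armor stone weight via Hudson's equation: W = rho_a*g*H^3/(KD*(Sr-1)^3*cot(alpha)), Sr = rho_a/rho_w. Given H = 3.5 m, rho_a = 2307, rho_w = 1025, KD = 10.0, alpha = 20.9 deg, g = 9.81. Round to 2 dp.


Sr = rho_a / rho_w = 2307 / 1025 = 2.250732
(Sr - 1) = 1.250732
(Sr - 1)^3 = 1.956557
cot(20.9) = 1 / tan(20.9) = 1 / 0.381863 = 2.618741
Numerator = 2307 * 9.81 * 3.5^3 = 970332.8513
Denominator = 10.0 * 1.956557 * 2.618741 = 51.237160
W = 970332.8513 / 51.237160
W = 18938.07 N

18938.07


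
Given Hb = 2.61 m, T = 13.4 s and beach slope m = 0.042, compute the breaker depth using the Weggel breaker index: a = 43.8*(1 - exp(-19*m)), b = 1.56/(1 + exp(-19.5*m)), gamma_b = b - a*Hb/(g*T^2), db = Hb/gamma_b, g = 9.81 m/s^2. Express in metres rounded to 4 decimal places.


a = 43.8 * (1 - exp(-19 * m))
exp(-19 * 0.042) = exp(-0.7980) = 0.450229
a = 43.8 * (1 - 0.450229) = 24.079991
b = 1.56 / (1 + exp(-19.5 * m))
exp(-19.5 * 0.042) = exp(-0.8190) = 0.440872
b = 1.56 / (1 + 0.440872) = 1.082677
Hb / (g * T^2) = 2.61 / (9.81 * 13.4^2) = 2.61 / 1761.4836 = 0.00148171
gamma_b = b - a * Hb/(g*T^2) = 1.082677 - 24.079991 * 0.00148171 = 1.046998
db = Hb / gamma_b = 2.61 / 1.046998
db = 2.4928 m

2.4928


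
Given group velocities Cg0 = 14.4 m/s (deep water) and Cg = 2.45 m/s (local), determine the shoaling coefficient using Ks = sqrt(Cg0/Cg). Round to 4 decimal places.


Ks = sqrt(Cg0 / Cg)
Ks = sqrt(14.4 / 2.45)
Ks = sqrt(5.8776)
Ks = 2.4244

2.4244


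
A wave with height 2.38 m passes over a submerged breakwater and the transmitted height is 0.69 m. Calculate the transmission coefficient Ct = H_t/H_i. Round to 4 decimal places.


Ct = H_t / H_i
Ct = 0.69 / 2.38
Ct = 0.2899

0.2899


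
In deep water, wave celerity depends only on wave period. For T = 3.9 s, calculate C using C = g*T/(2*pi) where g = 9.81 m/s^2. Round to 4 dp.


We use the deep-water celerity formula:
C = g * T / (2 * pi)
C = 9.81 * 3.9 / (2 * 3.14159...)
C = 38.259000 / 6.283185
C = 6.0891 m/s

6.0891


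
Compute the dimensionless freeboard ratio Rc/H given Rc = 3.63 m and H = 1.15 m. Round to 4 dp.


Relative freeboard = Rc / H
= 3.63 / 1.15
= 3.1565

3.1565


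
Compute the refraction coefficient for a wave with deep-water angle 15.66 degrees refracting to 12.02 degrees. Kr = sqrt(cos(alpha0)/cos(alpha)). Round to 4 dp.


Kr = sqrt(cos(alpha0) / cos(alpha))
cos(15.66) = 0.962880
cos(12.02) = 0.978075
Kr = sqrt(0.962880 / 0.978075)
Kr = sqrt(0.984465)
Kr = 0.9922

0.9922


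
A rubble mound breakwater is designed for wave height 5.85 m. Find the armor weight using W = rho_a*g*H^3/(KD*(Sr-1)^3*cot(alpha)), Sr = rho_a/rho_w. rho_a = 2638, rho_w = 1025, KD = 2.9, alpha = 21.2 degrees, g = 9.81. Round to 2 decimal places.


Sr = rho_a / rho_w = 2638 / 1025 = 2.573659
(Sr - 1) = 1.573659
(Sr - 1)^3 = 3.897010
cot(21.2) = 1 / tan(21.2) = 1 / 0.387874 = 2.578154
Numerator = 2638 * 9.81 * 5.85^3 = 5180973.8090
Denominator = 2.9 * 3.897010 * 2.578154 = 29.136565
W = 5180973.8090 / 29.136565
W = 177816.91 N

177816.91


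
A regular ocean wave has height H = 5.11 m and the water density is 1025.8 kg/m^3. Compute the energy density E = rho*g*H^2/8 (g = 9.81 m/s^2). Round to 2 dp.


E = (1/8) * rho * g * H^2
E = (1/8) * 1025.8 * 9.81 * 5.11^2
E = 0.125 * 1025.8 * 9.81 * 26.1121
E = 32846.08 J/m^2

32846.08


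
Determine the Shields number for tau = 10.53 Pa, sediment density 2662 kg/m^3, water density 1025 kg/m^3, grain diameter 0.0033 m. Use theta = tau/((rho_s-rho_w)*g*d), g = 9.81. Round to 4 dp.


theta = tau / ((rho_s - rho_w) * g * d)
rho_s - rho_w = 2662 - 1025 = 1637
Denominator = 1637 * 9.81 * 0.0033 = 52.994601
theta = 10.53 / 52.994601
theta = 0.1987

0.1987


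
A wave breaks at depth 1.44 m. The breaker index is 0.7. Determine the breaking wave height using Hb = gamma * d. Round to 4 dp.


Hb = gamma * d
Hb = 0.7 * 1.44
Hb = 1.0080 m

1.0080


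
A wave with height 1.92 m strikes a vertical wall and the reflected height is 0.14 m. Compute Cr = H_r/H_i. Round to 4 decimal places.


Cr = H_r / H_i
Cr = 0.14 / 1.92
Cr = 0.0729

0.0729


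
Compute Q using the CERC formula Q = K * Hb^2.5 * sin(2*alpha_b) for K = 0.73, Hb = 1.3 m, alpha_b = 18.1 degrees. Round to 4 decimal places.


Q = K * Hb^2.5 * sin(2 * alpha_b)
Hb^2.5 = 1.3^2.5 = 1.926896
sin(2 * 18.1) = sin(36.2) = 0.590606
Q = 0.73 * 1.926896 * 0.590606
Q = 0.8308 m^3/s

0.8308


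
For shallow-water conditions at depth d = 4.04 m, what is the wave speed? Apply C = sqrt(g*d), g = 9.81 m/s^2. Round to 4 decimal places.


Using the shallow-water approximation:
C = sqrt(g * d) = sqrt(9.81 * 4.04)
C = sqrt(39.6324)
C = 6.2954 m/s

6.2954


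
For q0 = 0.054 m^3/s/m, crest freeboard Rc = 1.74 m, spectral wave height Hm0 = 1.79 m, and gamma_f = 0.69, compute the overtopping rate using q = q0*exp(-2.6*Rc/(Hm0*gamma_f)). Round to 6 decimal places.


q = q0 * exp(-2.6 * Rc / (Hm0 * gamma_f))
Exponent = -2.6 * 1.74 / (1.79 * 0.69)
= -2.6 * 1.74 / 1.2351
= -3.662861
exp(-3.662861) = 0.025659
q = 0.054 * 0.025659
q = 0.001386 m^3/s/m

0.001386


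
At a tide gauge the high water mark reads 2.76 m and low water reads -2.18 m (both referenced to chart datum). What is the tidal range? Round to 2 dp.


Tidal range = High water - Low water
Tidal range = 2.76 - (-2.18)
Tidal range = 4.94 m

4.94


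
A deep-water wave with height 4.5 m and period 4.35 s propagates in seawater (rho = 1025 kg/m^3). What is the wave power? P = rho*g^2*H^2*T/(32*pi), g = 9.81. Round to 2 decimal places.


P = rho * g^2 * H^2 * T / (32 * pi)
P = 1025 * 9.81^2 * 4.5^2 * 4.35 / (32 * pi)
P = 1025 * 96.2361 * 20.2500 * 4.35 / 100.53096
P = 86432.35 W/m

86432.35


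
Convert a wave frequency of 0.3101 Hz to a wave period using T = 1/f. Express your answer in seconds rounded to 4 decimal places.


T = 1 / f
T = 1 / 0.3101
T = 3.2248 s

3.2248


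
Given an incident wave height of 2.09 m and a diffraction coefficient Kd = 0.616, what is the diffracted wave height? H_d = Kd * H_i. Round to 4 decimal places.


H_d = Kd * H_i
H_d = 0.616 * 2.09
H_d = 1.2874 m

1.2874


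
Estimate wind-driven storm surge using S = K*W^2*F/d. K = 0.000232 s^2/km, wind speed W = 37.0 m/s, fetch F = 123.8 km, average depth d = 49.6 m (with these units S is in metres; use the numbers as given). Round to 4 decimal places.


S = K * W^2 * F / d
W^2 = 37.0^2 = 1369.00
S = 0.000232 * 1369.00 * 123.8 / 49.6
Numerator = 0.000232 * 1369.00 * 123.8 = 39.319870
S = 39.319870 / 49.6 = 0.7927 m

0.7927


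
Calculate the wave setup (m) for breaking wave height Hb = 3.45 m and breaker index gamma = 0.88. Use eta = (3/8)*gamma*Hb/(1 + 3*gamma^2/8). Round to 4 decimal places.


eta = (3/8) * gamma * Hb / (1 + 3*gamma^2/8)
Numerator = (3/8) * 0.88 * 3.45 = 1.138500
Denominator = 1 + 3*0.88^2/8 = 1 + 0.290400 = 1.290400
eta = 1.138500 / 1.290400
eta = 0.8823 m

0.8823


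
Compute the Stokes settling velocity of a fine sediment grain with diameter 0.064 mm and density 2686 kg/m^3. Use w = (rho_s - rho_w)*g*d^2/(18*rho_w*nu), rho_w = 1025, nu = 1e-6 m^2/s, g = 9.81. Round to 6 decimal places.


w = (rho_s - rho_w) * g * d^2 / (18 * rho_w * nu)
d = 0.064 mm = 0.000064 m
rho_s - rho_w = 2686 - 1025 = 1661
Numerator = 1661 * 9.81 * (0.000064)^2 = 0.000066741903
Denominator = 18 * 1025 * 1e-6 = 0.018450
w = 0.003617 m/s

0.003617


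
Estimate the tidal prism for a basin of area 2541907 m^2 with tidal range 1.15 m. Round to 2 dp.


Tidal prism = Area * Tidal range
P = 2541907 * 1.15
P = 2923193.05 m^3

2923193.05


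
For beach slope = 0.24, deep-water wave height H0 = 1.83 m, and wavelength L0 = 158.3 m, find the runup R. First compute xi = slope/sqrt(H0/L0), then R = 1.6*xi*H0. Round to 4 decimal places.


xi = slope / sqrt(H0/L0)
H0/L0 = 1.83/158.3 = 0.011560
sqrt(0.011560) = 0.107519
xi = 0.24 / 0.107519 = 2.232164
R = 1.6 * xi * H0 = 1.6 * 2.232164 * 1.83
R = 6.5358 m

6.5358


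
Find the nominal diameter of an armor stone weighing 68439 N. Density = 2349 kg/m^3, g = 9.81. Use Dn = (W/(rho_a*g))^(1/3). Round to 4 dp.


V = W / (rho_a * g)
V = 68439 / (2349 * 9.81)
V = 68439 / 23043.69
V = 2.969967 m^3
Dn = V^(1/3) = 2.969967^(1/3)
Dn = 1.4374 m

1.4374


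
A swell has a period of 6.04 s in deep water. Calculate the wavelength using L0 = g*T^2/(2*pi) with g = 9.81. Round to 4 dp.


L0 = g * T^2 / (2 * pi)
L0 = 9.81 * 6.04^2 / (2 * pi)
L0 = 9.81 * 36.4816 / 6.28319
L0 = 357.8845 / 6.28319
L0 = 56.9591 m

56.9591


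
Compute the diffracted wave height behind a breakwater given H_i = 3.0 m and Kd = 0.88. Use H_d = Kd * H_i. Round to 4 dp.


H_d = Kd * H_i
H_d = 0.88 * 3.0
H_d = 2.6400 m

2.6400


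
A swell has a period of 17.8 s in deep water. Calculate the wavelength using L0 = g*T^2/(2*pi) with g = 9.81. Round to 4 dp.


L0 = g * T^2 / (2 * pi)
L0 = 9.81 * 17.8^2 / (2 * pi)
L0 = 9.81 * 316.8400 / 6.28319
L0 = 3108.2004 / 6.28319
L0 = 494.6855 m

494.6855


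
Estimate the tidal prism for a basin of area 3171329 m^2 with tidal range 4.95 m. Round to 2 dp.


Tidal prism = Area * Tidal range
P = 3171329 * 4.95
P = 15698078.55 m^3

15698078.55


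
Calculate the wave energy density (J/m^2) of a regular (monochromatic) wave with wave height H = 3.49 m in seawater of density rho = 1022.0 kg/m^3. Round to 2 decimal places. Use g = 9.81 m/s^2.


E = (1/8) * rho * g * H^2
E = (1/8) * 1022.0 * 9.81 * 3.49^2
E = 0.125 * 1022.0 * 9.81 * 12.1801
E = 15264.44 J/m^2

15264.44


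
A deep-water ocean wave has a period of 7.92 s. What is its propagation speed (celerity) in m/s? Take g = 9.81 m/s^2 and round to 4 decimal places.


We use the deep-water celerity formula:
C = g * T / (2 * pi)
C = 9.81 * 7.92 / (2 * 3.14159...)
C = 77.695200 / 6.283185
C = 12.3656 m/s

12.3656


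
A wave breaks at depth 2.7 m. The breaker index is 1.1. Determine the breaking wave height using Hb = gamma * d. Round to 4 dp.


Hb = gamma * d
Hb = 1.1 * 2.7
Hb = 2.9700 m

2.9700


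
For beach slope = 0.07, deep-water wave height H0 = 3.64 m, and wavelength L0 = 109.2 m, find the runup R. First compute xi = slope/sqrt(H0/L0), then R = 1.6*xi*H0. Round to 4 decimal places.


xi = slope / sqrt(H0/L0)
H0/L0 = 3.64/109.2 = 0.033333
sqrt(0.033333) = 0.182574
xi = 0.07 / 0.182574 = 0.383406
R = 1.6 * xi * H0 = 1.6 * 0.383406 * 3.64
R = 2.2330 m

2.2330


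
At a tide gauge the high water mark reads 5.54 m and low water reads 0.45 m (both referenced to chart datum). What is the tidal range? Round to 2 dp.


Tidal range = High water - Low water
Tidal range = 5.54 - (0.45)
Tidal range = 5.09 m

5.09


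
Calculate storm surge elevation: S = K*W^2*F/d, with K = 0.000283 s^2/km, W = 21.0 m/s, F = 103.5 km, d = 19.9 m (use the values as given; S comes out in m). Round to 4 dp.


S = K * W^2 * F / d
W^2 = 21.0^2 = 441.00
S = 0.000283 * 441.00 * 103.5 / 19.9
Numerator = 0.000283 * 441.00 * 103.5 = 12.917110
S = 12.917110 / 19.9 = 0.6491 m

0.6491


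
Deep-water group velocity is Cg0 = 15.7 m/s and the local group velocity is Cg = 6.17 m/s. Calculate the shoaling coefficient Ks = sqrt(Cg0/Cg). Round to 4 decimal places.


Ks = sqrt(Cg0 / Cg)
Ks = sqrt(15.7 / 6.17)
Ks = sqrt(2.5446)
Ks = 1.5952

1.5952


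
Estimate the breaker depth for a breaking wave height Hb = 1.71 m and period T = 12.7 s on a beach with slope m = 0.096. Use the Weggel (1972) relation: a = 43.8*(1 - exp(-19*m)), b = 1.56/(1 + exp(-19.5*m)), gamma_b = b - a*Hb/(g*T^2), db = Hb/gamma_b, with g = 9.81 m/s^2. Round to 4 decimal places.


a = 43.8 * (1 - exp(-19 * m))
exp(-19 * 0.096) = exp(-1.8240) = 0.161379
a = 43.8 * (1 - 0.161379) = 36.731602
b = 1.56 / (1 + exp(-19.5 * m))
exp(-19.5 * 0.096) = exp(-1.8720) = 0.153816
b = 1.56 / (1 + 0.153816) = 1.352036
Hb / (g * T^2) = 1.71 / (9.81 * 12.7^2) = 1.71 / 1582.2549 = 0.00108074
gamma_b = b - a * Hb/(g*T^2) = 1.352036 - 36.731602 * 0.00108074 = 1.312338
db = Hb / gamma_b = 1.71 / 1.312338
db = 1.3030 m

1.3030


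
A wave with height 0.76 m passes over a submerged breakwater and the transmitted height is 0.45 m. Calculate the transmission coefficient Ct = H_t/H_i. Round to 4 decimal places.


Ct = H_t / H_i
Ct = 0.45 / 0.76
Ct = 0.5921

0.5921


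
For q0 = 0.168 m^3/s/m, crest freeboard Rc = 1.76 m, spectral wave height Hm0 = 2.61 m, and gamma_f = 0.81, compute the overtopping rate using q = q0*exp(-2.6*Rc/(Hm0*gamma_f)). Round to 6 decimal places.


q = q0 * exp(-2.6 * Rc / (Hm0 * gamma_f))
Exponent = -2.6 * 1.76 / (2.61 * 0.81)
= -2.6 * 1.76 / 2.1141
= -2.164514
exp(-2.164514) = 0.114806
q = 0.168 * 0.114806
q = 0.019287 m^3/s/m

0.019287


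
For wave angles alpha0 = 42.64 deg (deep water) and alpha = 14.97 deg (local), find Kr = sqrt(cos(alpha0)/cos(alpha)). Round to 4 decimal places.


Kr = sqrt(cos(alpha0) / cos(alpha))
cos(42.64) = 0.735624
cos(14.97) = 0.966061
Kr = sqrt(0.735624 / 0.966061)
Kr = sqrt(0.761468)
Kr = 0.8726

0.8726


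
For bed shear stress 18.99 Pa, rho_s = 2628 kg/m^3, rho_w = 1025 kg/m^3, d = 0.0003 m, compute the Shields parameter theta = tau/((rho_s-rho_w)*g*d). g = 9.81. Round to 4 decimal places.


theta = tau / ((rho_s - rho_w) * g * d)
rho_s - rho_w = 2628 - 1025 = 1603
Denominator = 1603 * 9.81 * 0.0003 = 4.717629
theta = 18.99 / 4.717629
theta = 4.0253

4.0253


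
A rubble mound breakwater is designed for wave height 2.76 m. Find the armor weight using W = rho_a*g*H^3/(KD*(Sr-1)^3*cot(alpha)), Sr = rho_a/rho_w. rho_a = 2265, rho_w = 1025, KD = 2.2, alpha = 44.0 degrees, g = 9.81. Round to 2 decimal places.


Sr = rho_a / rho_w = 2265 / 1025 = 2.209756
(Sr - 1) = 1.209756
(Sr - 1)^3 = 1.770490
cot(44.0) = 1 / tan(44.0) = 1 / 0.965689 = 1.035530
Numerator = 2265 * 9.81 * 2.76^3 = 467158.7201
Denominator = 2.2 * 1.770490 * 1.035530 = 4.033471
W = 467158.7201 / 4.033471
W = 115820.52 N

115820.52


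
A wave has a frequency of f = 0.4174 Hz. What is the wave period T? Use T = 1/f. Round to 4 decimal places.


T = 1 / f
T = 1 / 0.4174
T = 2.3958 s

2.3958


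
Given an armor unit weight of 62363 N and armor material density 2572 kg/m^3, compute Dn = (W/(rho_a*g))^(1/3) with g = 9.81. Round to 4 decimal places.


V = W / (rho_a * g)
V = 62363 / (2572 * 9.81)
V = 62363 / 25231.32
V = 2.471650 m^3
Dn = V^(1/3) = 2.471650^(1/3)
Dn = 1.3521 m

1.3521


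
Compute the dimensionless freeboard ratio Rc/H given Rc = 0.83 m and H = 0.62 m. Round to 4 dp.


Relative freeboard = Rc / H
= 0.83 / 0.62
= 1.3387

1.3387


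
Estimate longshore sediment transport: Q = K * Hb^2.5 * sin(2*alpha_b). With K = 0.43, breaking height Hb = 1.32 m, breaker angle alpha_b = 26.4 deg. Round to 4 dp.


Q = K * Hb^2.5 * sin(2 * alpha_b)
Hb^2.5 = 1.32^2.5 = 2.001865
sin(2 * 26.4) = sin(52.8) = 0.796530
Q = 0.43 * 2.001865 * 0.796530
Q = 0.6857 m^3/s

0.6857


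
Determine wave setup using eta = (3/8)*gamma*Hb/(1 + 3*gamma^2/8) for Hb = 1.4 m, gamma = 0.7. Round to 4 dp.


eta = (3/8) * gamma * Hb / (1 + 3*gamma^2/8)
Numerator = (3/8) * 0.7 * 1.4 = 0.367500
Denominator = 1 + 3*0.7^2/8 = 1 + 0.183750 = 1.183750
eta = 0.367500 / 1.183750
eta = 0.3105 m

0.3105


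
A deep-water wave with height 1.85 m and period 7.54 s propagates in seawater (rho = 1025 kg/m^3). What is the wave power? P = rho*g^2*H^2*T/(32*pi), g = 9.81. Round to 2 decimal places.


P = rho * g^2 * H^2 * T / (32 * pi)
P = 1025 * 9.81^2 * 1.85^2 * 7.54 / (32 * pi)
P = 1025 * 96.2361 * 3.4225 * 7.54 / 100.53096
P = 25320.77 W/m

25320.77
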